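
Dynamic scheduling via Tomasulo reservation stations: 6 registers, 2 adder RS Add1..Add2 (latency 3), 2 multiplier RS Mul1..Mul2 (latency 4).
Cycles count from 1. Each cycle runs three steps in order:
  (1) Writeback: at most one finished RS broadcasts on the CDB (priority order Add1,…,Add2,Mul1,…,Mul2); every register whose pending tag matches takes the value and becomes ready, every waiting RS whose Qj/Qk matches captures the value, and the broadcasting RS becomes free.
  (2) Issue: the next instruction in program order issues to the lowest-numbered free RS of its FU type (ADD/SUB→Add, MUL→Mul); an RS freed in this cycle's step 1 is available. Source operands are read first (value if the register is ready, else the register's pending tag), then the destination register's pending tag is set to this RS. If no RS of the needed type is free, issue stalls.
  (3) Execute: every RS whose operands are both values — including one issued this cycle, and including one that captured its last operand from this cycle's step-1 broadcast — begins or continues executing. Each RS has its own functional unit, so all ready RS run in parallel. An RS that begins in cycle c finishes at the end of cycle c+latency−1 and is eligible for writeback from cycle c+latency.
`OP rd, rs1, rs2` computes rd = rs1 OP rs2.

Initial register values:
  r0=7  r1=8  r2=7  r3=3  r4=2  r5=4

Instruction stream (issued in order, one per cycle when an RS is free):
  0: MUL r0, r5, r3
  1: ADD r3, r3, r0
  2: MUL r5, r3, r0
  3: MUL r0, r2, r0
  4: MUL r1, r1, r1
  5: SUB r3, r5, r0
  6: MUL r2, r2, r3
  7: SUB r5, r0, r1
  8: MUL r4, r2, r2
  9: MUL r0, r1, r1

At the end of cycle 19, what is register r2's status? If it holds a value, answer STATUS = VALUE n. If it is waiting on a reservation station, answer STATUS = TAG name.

STATUS = VALUE 672

cycle 1: issue MUL r0<-Mul1 // r0:Mul1,r1:8,r2:7,r3:3,r4:2,r5:4
cycle 2: issue ADD r3<-Add1 // r0:Mul1,r1:8,r2:7,r3:Add1,r4:2,r5:4
cycle 3: issue MUL r5<-Mul2 // r0:Mul1,r1:8,r2:7,r3:Add1,r4:2,r5:Mul2
cycle 4: stall // r0:Mul1,r1:8,r2:7,r3:Add1,r4:2,r5:Mul2
cycle 5: CDB Mul1=12; issue MUL r0<-Mul1 // r0:Mul1,r1:8,r2:7,r3:Add1,r4:2,r5:Mul2
cycle 6: stall // r0:Mul1,r1:8,r2:7,r3:Add1,r4:2,r5:Mul2
cycle 7: stall // r0:Mul1,r1:8,r2:7,r3:Add1,r4:2,r5:Mul2
cycle 8: CDB Add1=15; stall // r0:Mul1,r1:8,r2:7,r3:15,r4:2,r5:Mul2
cycle 9: CDB Mul1=84; issue MUL r1<-Mul1 // r0:84,r1:Mul1,r2:7,r3:15,r4:2,r5:Mul2
cycle 10: issue SUB r3<-Add1 // r0:84,r1:Mul1,r2:7,r3:Add1,r4:2,r5:Mul2
cycle 11: stall // r0:84,r1:Mul1,r2:7,r3:Add1,r4:2,r5:Mul2
cycle 12: CDB Mul2=180; issue MUL r2<-Mul2 // r0:84,r1:Mul1,r2:Mul2,r3:Add1,r4:2,r5:180
cycle 13: CDB Mul1=64; issue SUB r5<-Add2 // r0:84,r1:64,r2:Mul2,r3:Add1,r4:2,r5:Add2
cycle 14: issue MUL r4<-Mul1 // r0:84,r1:64,r2:Mul2,r3:Add1,r4:Mul1,r5:Add2
cycle 15: CDB Add1=96; stall // r0:84,r1:64,r2:Mul2,r3:96,r4:Mul1,r5:Add2
cycle 16: CDB Add2=20; stall // r0:84,r1:64,r2:Mul2,r3:96,r4:Mul1,r5:20
cycle 17: stall // r0:84,r1:64,r2:Mul2,r3:96,r4:Mul1,r5:20
cycle 18: stall // r0:84,r1:64,r2:Mul2,r3:96,r4:Mul1,r5:20
cycle 19: CDB Mul2=672; issue MUL r0<-Mul2 // r0:Mul2,r1:64,r2:672,r3:96,r4:Mul1,r5:20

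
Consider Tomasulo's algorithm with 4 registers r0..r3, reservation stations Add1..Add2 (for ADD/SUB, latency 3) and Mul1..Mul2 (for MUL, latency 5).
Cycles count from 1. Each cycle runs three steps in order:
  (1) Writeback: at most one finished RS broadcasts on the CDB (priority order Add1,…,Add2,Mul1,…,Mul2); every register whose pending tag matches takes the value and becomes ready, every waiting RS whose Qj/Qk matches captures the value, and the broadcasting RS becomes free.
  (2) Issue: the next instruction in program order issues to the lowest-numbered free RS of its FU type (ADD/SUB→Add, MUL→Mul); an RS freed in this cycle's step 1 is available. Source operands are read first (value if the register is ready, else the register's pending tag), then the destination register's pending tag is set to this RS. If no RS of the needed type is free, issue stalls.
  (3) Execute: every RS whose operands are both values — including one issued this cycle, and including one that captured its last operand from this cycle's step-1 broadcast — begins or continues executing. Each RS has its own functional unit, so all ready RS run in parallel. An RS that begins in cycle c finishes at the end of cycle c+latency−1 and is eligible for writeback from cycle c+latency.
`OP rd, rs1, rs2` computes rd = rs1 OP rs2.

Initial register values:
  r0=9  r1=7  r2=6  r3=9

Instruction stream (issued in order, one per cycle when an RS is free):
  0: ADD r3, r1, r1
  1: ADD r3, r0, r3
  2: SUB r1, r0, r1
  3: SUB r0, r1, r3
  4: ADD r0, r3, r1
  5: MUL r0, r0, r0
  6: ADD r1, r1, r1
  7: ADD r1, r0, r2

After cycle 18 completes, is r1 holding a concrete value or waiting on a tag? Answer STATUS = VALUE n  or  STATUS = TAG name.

STATUS = TAG Add2

cycle 1: issue ADD r3<-Add1 // r0:9,r1:7,r2:6,r3:Add1
cycle 2: issue ADD r3<-Add2 // r0:9,r1:7,r2:6,r3:Add2
cycle 3: stall // r0:9,r1:7,r2:6,r3:Add2
cycle 4: CDB Add1=14; issue SUB r1<-Add1 // r0:9,r1:Add1,r2:6,r3:Add2
cycle 5: stall // r0:9,r1:Add1,r2:6,r3:Add2
cycle 6: stall // r0:9,r1:Add1,r2:6,r3:Add2
cycle 7: CDB Add1=2; issue SUB r0<-Add1 // r0:Add1,r1:2,r2:6,r3:Add2
cycle 8: CDB Add2=23; issue ADD r0<-Add2 // r0:Add2,r1:2,r2:6,r3:23
cycle 9: issue MUL r0<-Mul1 // r0:Mul1,r1:2,r2:6,r3:23
cycle 10: stall // r0:Mul1,r1:2,r2:6,r3:23
cycle 11: CDB Add1=-21; issue ADD r1<-Add1 // r0:Mul1,r1:Add1,r2:6,r3:23
cycle 12: CDB Add2=25; issue ADD r1<-Add2 // r0:Mul1,r1:Add2,r2:6,r3:23
cycle 13: - // r0:Mul1,r1:Add2,r2:6,r3:23
cycle 14: CDB Add1=4 // r0:Mul1,r1:Add2,r2:6,r3:23
cycle 15: - // r0:Mul1,r1:Add2,r2:6,r3:23
cycle 16: - // r0:Mul1,r1:Add2,r2:6,r3:23
cycle 17: CDB Mul1=625 // r0:625,r1:Add2,r2:6,r3:23
cycle 18: - // r0:625,r1:Add2,r2:6,r3:23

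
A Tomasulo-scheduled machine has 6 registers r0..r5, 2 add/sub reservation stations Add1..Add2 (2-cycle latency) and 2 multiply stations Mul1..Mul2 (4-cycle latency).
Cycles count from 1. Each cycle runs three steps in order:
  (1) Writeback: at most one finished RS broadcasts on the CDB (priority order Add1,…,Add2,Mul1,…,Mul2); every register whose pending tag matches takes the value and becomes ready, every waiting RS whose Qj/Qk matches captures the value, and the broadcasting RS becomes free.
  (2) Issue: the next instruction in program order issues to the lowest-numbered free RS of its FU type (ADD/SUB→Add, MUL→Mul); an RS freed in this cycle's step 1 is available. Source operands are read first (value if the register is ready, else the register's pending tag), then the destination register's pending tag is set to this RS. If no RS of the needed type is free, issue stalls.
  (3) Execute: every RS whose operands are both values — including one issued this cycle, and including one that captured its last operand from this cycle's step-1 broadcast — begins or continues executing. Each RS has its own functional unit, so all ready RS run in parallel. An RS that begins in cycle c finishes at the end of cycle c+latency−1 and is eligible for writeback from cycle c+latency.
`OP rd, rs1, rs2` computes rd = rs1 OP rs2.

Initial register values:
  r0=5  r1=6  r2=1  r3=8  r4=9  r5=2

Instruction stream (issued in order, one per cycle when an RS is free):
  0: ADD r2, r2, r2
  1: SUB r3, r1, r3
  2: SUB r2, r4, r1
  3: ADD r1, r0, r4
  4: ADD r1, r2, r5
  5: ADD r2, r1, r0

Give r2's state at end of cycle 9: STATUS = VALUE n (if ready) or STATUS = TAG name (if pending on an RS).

STATUS = VALUE 10

  c1: issue ADD r2<-Add1  regs: r0:5,r1:6,r2:Add1,r3:8,r4:9,r5:2
  c2: issue SUB r3<-Add2  regs: r0:5,r1:6,r2:Add1,r3:Add2,r4:9,r5:2
  c3: CDB Add1=2; issue SUB r2<-Add1  regs: r0:5,r1:6,r2:Add1,r3:Add2,r4:9,r5:2
  c4: CDB Add2=-2; issue ADD r1<-Add2  regs: r0:5,r1:Add2,r2:Add1,r3:-2,r4:9,r5:2
  c5: CDB Add1=3; issue ADD r1<-Add1  regs: r0:5,r1:Add1,r2:3,r3:-2,r4:9,r5:2
  c6: CDB Add2=14; issue ADD r2<-Add2  regs: r0:5,r1:Add1,r2:Add2,r3:-2,r4:9,r5:2
  c7: CDB Add1=5  regs: r0:5,r1:5,r2:Add2,r3:-2,r4:9,r5:2
  c8: -  regs: r0:5,r1:5,r2:Add2,r3:-2,r4:9,r5:2
  c9: CDB Add2=10  regs: r0:5,r1:5,r2:10,r3:-2,r4:9,r5:2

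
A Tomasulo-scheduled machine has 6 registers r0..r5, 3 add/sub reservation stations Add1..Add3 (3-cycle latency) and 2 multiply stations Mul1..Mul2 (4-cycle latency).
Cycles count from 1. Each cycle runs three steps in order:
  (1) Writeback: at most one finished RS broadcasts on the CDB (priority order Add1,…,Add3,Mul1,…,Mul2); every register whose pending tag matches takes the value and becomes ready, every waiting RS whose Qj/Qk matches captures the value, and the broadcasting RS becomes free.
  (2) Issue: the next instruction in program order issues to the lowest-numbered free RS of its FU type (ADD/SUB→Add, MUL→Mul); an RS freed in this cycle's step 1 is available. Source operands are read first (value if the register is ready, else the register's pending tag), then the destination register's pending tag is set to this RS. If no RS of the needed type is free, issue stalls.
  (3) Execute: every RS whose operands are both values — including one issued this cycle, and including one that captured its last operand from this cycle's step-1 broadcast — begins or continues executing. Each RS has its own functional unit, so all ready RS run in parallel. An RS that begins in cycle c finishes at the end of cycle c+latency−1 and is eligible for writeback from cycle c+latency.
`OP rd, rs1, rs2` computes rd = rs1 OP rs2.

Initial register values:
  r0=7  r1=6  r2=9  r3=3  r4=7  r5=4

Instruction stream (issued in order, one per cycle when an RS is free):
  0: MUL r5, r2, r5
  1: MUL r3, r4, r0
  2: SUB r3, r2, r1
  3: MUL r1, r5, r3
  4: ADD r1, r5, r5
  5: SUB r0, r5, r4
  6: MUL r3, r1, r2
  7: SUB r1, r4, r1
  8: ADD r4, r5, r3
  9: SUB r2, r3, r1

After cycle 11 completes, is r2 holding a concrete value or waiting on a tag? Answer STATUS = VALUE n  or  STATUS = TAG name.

STATUS = TAG Add3

c1: issue MUL r5<-Mul1 | r0:7,r1:6,r2:9,r3:3,r4:7,r5:Mul1
c2: issue MUL r3<-Mul2 | r0:7,r1:6,r2:9,r3:Mul2,r4:7,r5:Mul1
c3: issue SUB r3<-Add1 | r0:7,r1:6,r2:9,r3:Add1,r4:7,r5:Mul1
c4: stall | r0:7,r1:6,r2:9,r3:Add1,r4:7,r5:Mul1
c5: CDB Mul1=36; issue MUL r1<-Mul1 | r0:7,r1:Mul1,r2:9,r3:Add1,r4:7,r5:36
c6: CDB Add1=3; issue ADD r1<-Add1 | r0:7,r1:Add1,r2:9,r3:3,r4:7,r5:36
c7: CDB Mul2=49; issue SUB r0<-Add2 | r0:Add2,r1:Add1,r2:9,r3:3,r4:7,r5:36
c8: issue MUL r3<-Mul2 | r0:Add2,r1:Add1,r2:9,r3:Mul2,r4:7,r5:36
c9: CDB Add1=72; issue SUB r1<-Add1 | r0:Add2,r1:Add1,r2:9,r3:Mul2,r4:7,r5:36
c10: CDB Add2=29; issue ADD r4<-Add2 | r0:29,r1:Add1,r2:9,r3:Mul2,r4:Add2,r5:36
c11: CDB Mul1=108; issue SUB r2<-Add3 | r0:29,r1:Add1,r2:Add3,r3:Mul2,r4:Add2,r5:36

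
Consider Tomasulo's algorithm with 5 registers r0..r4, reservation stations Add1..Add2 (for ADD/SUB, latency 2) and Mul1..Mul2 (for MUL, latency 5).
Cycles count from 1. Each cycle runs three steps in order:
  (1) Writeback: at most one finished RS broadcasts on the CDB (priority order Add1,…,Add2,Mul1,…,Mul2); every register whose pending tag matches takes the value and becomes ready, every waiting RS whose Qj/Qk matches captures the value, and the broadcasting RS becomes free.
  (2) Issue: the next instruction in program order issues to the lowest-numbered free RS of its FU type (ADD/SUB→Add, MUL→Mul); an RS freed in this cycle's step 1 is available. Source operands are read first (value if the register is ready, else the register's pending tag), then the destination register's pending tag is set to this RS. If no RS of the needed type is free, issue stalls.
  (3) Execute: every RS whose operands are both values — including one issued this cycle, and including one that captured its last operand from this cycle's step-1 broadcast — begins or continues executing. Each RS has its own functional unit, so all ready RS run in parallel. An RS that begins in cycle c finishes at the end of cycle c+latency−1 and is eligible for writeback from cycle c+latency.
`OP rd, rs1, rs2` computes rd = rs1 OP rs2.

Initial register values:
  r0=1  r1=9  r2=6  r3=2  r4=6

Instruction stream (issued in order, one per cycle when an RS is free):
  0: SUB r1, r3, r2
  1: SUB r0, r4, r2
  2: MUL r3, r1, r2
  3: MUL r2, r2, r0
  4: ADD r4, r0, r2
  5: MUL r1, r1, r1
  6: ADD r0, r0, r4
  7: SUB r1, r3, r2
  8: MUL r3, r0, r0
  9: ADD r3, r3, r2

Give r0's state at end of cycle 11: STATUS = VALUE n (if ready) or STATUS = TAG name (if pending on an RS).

STATUS = TAG Add2

cycle 1: issue SUB r1<-Add1 // r0:1,r1:Add1,r2:6,r3:2,r4:6
cycle 2: issue SUB r0<-Add2 // r0:Add2,r1:Add1,r2:6,r3:2,r4:6
cycle 3: CDB Add1=-4; issue MUL r3<-Mul1 // r0:Add2,r1:-4,r2:6,r3:Mul1,r4:6
cycle 4: CDB Add2=0; issue MUL r2<-Mul2 // r0:0,r1:-4,r2:Mul2,r3:Mul1,r4:6
cycle 5: issue ADD r4<-Add1 // r0:0,r1:-4,r2:Mul2,r3:Mul1,r4:Add1
cycle 6: stall // r0:0,r1:-4,r2:Mul2,r3:Mul1,r4:Add1
cycle 7: stall // r0:0,r1:-4,r2:Mul2,r3:Mul1,r4:Add1
cycle 8: CDB Mul1=-24; issue MUL r1<-Mul1 // r0:0,r1:Mul1,r2:Mul2,r3:-24,r4:Add1
cycle 9: CDB Mul2=0; issue ADD r0<-Add2 // r0:Add2,r1:Mul1,r2:0,r3:-24,r4:Add1
cycle 10: stall // r0:Add2,r1:Mul1,r2:0,r3:-24,r4:Add1
cycle 11: CDB Add1=0; issue SUB r1<-Add1 // r0:Add2,r1:Add1,r2:0,r3:-24,r4:0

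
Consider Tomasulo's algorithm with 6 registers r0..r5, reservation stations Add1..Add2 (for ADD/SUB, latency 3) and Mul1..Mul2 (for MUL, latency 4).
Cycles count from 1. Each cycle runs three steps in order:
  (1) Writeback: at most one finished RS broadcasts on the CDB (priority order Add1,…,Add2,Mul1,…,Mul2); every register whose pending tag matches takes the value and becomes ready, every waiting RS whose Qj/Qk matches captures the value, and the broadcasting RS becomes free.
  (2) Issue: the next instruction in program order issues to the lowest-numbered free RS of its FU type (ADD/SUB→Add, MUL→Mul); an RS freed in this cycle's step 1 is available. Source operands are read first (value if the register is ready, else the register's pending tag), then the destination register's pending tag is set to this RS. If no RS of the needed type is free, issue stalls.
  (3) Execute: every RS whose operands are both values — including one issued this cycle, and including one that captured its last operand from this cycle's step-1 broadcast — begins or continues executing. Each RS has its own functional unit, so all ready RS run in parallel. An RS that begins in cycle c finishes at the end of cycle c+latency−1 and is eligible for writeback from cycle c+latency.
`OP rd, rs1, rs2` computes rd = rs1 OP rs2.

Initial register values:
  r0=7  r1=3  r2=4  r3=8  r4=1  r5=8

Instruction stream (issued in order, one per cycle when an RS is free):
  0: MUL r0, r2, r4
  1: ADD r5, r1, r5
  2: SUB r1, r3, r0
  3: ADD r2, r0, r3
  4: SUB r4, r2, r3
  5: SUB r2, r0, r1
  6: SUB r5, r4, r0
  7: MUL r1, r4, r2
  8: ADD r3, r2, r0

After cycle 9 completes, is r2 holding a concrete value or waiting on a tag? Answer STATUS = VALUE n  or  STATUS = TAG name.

cycle 1: issue MUL r0<-Mul1 // r0:Mul1,r1:3,r2:4,r3:8,r4:1,r5:8
cycle 2: issue ADD r5<-Add1 // r0:Mul1,r1:3,r2:4,r3:8,r4:1,r5:Add1
cycle 3: issue SUB r1<-Add2 // r0:Mul1,r1:Add2,r2:4,r3:8,r4:1,r5:Add1
cycle 4: stall // r0:Mul1,r1:Add2,r2:4,r3:8,r4:1,r5:Add1
cycle 5: CDB Add1=11; issue ADD r2<-Add1 // r0:Mul1,r1:Add2,r2:Add1,r3:8,r4:1,r5:11
cycle 6: CDB Mul1=4; stall // r0:4,r1:Add2,r2:Add1,r3:8,r4:1,r5:11
cycle 7: stall // r0:4,r1:Add2,r2:Add1,r3:8,r4:1,r5:11
cycle 8: stall // r0:4,r1:Add2,r2:Add1,r3:8,r4:1,r5:11
cycle 9: CDB Add1=12; issue SUB r4<-Add1 // r0:4,r1:Add2,r2:12,r3:8,r4:Add1,r5:11

STATUS = VALUE 12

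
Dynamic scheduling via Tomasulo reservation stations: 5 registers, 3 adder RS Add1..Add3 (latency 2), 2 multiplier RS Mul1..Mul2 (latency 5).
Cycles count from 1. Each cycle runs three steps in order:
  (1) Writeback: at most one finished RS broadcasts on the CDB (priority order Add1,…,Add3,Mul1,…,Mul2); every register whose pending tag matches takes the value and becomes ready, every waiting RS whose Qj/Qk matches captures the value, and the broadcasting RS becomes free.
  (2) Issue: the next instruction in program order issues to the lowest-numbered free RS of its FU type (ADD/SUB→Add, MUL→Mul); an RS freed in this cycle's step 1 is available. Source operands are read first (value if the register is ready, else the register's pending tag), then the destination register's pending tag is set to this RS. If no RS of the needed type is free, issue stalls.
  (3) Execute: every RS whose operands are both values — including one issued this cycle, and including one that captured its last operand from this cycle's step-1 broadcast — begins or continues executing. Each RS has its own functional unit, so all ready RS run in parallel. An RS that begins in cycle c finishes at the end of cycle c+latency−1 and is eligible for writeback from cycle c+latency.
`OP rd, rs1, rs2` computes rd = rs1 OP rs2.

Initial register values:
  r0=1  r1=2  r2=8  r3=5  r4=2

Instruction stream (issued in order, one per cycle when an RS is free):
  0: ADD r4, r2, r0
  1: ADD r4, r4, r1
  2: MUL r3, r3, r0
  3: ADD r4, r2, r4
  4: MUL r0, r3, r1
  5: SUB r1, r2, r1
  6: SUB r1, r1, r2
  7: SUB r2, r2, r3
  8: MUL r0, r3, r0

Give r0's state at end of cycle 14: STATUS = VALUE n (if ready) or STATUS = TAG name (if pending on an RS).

c1: issue ADD r4<-Add1 | r0:1,r1:2,r2:8,r3:5,r4:Add1
c2: issue ADD r4<-Add2 | r0:1,r1:2,r2:8,r3:5,r4:Add2
c3: CDB Add1=9; issue MUL r3<-Mul1 | r0:1,r1:2,r2:8,r3:Mul1,r4:Add2
c4: issue ADD r4<-Add1 | r0:1,r1:2,r2:8,r3:Mul1,r4:Add1
c5: CDB Add2=11; issue MUL r0<-Mul2 | r0:Mul2,r1:2,r2:8,r3:Mul1,r4:Add1
c6: issue SUB r1<-Add2 | r0:Mul2,r1:Add2,r2:8,r3:Mul1,r4:Add1
c7: CDB Add1=19; issue SUB r1<-Add1 | r0:Mul2,r1:Add1,r2:8,r3:Mul1,r4:19
c8: CDB Add2=6; issue SUB r2<-Add2 | r0:Mul2,r1:Add1,r2:Add2,r3:Mul1,r4:19
c9: CDB Mul1=5; issue MUL r0<-Mul1 | r0:Mul1,r1:Add1,r2:Add2,r3:5,r4:19
c10: CDB Add1=-2 | r0:Mul1,r1:-2,r2:Add2,r3:5,r4:19
c11: CDB Add2=3 | r0:Mul1,r1:-2,r2:3,r3:5,r4:19
c12: - | r0:Mul1,r1:-2,r2:3,r3:5,r4:19
c13: - | r0:Mul1,r1:-2,r2:3,r3:5,r4:19
c14: CDB Mul2=10 | r0:Mul1,r1:-2,r2:3,r3:5,r4:19

STATUS = TAG Mul1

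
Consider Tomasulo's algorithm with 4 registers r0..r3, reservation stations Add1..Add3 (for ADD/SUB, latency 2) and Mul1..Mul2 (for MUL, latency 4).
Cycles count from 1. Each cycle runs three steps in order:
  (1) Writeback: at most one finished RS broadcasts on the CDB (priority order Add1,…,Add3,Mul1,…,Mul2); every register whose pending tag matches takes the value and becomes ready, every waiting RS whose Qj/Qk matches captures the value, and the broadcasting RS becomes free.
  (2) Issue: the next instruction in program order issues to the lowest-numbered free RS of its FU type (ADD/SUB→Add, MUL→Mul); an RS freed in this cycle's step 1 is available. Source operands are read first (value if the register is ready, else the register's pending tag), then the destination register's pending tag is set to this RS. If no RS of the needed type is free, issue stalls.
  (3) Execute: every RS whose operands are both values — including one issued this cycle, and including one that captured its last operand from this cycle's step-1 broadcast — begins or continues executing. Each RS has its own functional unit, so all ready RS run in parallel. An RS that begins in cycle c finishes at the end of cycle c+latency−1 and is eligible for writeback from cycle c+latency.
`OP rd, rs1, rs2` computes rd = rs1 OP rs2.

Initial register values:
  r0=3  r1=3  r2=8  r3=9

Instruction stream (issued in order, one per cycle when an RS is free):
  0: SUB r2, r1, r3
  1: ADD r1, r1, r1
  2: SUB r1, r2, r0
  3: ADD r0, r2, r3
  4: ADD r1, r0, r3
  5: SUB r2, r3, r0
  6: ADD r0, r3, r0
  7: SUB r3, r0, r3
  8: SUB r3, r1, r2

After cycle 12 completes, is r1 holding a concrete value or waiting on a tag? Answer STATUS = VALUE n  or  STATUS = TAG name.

cycle 1: issue SUB r2<-Add1 // r0:3,r1:3,r2:Add1,r3:9
cycle 2: issue ADD r1<-Add2 // r0:3,r1:Add2,r2:Add1,r3:9
cycle 3: CDB Add1=-6; issue SUB r1<-Add1 // r0:3,r1:Add1,r2:-6,r3:9
cycle 4: CDB Add2=6; issue ADD r0<-Add2 // r0:Add2,r1:Add1,r2:-6,r3:9
cycle 5: CDB Add1=-9; issue ADD r1<-Add1 // r0:Add2,r1:Add1,r2:-6,r3:9
cycle 6: CDB Add2=3; issue SUB r2<-Add2 // r0:3,r1:Add1,r2:Add2,r3:9
cycle 7: issue ADD r0<-Add3 // r0:Add3,r1:Add1,r2:Add2,r3:9
cycle 8: CDB Add1=12; issue SUB r3<-Add1 // r0:Add3,r1:12,r2:Add2,r3:Add1
cycle 9: CDB Add2=6; issue SUB r3<-Add2 // r0:Add3,r1:12,r2:6,r3:Add2
cycle 10: CDB Add3=12 // r0:12,r1:12,r2:6,r3:Add2
cycle 11: CDB Add2=6 // r0:12,r1:12,r2:6,r3:6
cycle 12: CDB Add1=3 // r0:12,r1:12,r2:6,r3:6

STATUS = VALUE 12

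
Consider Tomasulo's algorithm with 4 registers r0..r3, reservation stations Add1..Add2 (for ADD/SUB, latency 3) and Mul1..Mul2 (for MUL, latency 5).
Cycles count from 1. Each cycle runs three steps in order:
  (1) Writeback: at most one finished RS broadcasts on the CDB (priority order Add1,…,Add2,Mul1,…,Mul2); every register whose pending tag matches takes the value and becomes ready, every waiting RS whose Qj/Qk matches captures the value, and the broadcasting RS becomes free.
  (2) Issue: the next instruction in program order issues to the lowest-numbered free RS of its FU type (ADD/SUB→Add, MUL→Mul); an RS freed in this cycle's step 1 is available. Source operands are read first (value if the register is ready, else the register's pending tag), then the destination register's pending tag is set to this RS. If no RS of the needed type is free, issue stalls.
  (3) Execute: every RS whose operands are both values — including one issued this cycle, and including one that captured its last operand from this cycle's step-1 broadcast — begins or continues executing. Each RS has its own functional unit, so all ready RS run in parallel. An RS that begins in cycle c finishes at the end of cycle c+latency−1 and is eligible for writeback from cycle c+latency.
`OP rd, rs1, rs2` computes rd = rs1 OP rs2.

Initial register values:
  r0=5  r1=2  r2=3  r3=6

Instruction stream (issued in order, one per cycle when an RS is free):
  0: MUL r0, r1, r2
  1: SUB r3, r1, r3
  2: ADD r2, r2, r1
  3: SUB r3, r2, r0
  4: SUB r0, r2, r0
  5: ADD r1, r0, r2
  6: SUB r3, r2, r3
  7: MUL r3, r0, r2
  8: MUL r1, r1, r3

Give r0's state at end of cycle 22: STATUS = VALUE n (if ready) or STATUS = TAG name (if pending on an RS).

STATUS = VALUE -1

  c1: issue MUL r0<-Mul1  regs: r0:Mul1,r1:2,r2:3,r3:6
  c2: issue SUB r3<-Add1  regs: r0:Mul1,r1:2,r2:3,r3:Add1
  c3: issue ADD r2<-Add2  regs: r0:Mul1,r1:2,r2:Add2,r3:Add1
  c4: stall  regs: r0:Mul1,r1:2,r2:Add2,r3:Add1
  c5: CDB Add1=-4; issue SUB r3<-Add1  regs: r0:Mul1,r1:2,r2:Add2,r3:Add1
  c6: CDB Add2=5; issue SUB r0<-Add2  regs: r0:Add2,r1:2,r2:5,r3:Add1
  c7: CDB Mul1=6; stall  regs: r0:Add2,r1:2,r2:5,r3:Add1
  c8: stall  regs: r0:Add2,r1:2,r2:5,r3:Add1
  c9: stall  regs: r0:Add2,r1:2,r2:5,r3:Add1
  c10: CDB Add1=-1; issue ADD r1<-Add1  regs: r0:Add2,r1:Add1,r2:5,r3:-1
  c11: CDB Add2=-1; issue SUB r3<-Add2  regs: r0:-1,r1:Add1,r2:5,r3:Add2
  c12: issue MUL r3<-Mul1  regs: r0:-1,r1:Add1,r2:5,r3:Mul1
  c13: issue MUL r1<-Mul2  regs: r0:-1,r1:Mul2,r2:5,r3:Mul1
  c14: CDB Add1=4  regs: r0:-1,r1:Mul2,r2:5,r3:Mul1
  c15: CDB Add2=6  regs: r0:-1,r1:Mul2,r2:5,r3:Mul1
  c16: -  regs: r0:-1,r1:Mul2,r2:5,r3:Mul1
  c17: CDB Mul1=-5  regs: r0:-1,r1:Mul2,r2:5,r3:-5
  c18: -  regs: r0:-1,r1:Mul2,r2:5,r3:-5
  c19: -  regs: r0:-1,r1:Mul2,r2:5,r3:-5
  c20: -  regs: r0:-1,r1:Mul2,r2:5,r3:-5
  c21: -  regs: r0:-1,r1:Mul2,r2:5,r3:-5
  c22: CDB Mul2=-20  regs: r0:-1,r1:-20,r2:5,r3:-5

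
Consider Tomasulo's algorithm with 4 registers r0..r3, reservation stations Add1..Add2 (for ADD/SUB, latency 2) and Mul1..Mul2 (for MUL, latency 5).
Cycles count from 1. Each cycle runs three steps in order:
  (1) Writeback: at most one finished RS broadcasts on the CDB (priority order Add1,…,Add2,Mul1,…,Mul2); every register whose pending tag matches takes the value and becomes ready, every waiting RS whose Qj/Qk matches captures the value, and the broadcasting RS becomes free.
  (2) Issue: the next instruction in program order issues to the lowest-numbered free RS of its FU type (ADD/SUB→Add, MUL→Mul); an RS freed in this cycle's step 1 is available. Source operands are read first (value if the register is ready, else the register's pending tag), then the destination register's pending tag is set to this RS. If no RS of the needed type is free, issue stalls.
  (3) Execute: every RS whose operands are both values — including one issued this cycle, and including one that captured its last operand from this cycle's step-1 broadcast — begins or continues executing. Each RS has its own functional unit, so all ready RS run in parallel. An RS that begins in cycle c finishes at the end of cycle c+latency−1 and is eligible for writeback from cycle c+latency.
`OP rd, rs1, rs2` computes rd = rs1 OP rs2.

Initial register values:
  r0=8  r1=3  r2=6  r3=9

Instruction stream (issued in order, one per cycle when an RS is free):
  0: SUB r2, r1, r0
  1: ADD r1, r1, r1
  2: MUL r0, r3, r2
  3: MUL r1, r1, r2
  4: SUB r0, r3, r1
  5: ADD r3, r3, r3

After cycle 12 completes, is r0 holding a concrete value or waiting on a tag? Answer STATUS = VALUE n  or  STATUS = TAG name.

  c1: issue SUB r2<-Add1  regs: r0:8,r1:3,r2:Add1,r3:9
  c2: issue ADD r1<-Add2  regs: r0:8,r1:Add2,r2:Add1,r3:9
  c3: CDB Add1=-5; issue MUL r0<-Mul1  regs: r0:Mul1,r1:Add2,r2:-5,r3:9
  c4: CDB Add2=6; issue MUL r1<-Mul2  regs: r0:Mul1,r1:Mul2,r2:-5,r3:9
  c5: issue SUB r0<-Add1  regs: r0:Add1,r1:Mul2,r2:-5,r3:9
  c6: issue ADD r3<-Add2  regs: r0:Add1,r1:Mul2,r2:-5,r3:Add2
  c7: -  regs: r0:Add1,r1:Mul2,r2:-5,r3:Add2
  c8: CDB Add2=18  regs: r0:Add1,r1:Mul2,r2:-5,r3:18
  c9: CDB Mul1=-45  regs: r0:Add1,r1:Mul2,r2:-5,r3:18
  c10: CDB Mul2=-30  regs: r0:Add1,r1:-30,r2:-5,r3:18
  c11: -  regs: r0:Add1,r1:-30,r2:-5,r3:18
  c12: CDB Add1=39  regs: r0:39,r1:-30,r2:-5,r3:18

STATUS = VALUE 39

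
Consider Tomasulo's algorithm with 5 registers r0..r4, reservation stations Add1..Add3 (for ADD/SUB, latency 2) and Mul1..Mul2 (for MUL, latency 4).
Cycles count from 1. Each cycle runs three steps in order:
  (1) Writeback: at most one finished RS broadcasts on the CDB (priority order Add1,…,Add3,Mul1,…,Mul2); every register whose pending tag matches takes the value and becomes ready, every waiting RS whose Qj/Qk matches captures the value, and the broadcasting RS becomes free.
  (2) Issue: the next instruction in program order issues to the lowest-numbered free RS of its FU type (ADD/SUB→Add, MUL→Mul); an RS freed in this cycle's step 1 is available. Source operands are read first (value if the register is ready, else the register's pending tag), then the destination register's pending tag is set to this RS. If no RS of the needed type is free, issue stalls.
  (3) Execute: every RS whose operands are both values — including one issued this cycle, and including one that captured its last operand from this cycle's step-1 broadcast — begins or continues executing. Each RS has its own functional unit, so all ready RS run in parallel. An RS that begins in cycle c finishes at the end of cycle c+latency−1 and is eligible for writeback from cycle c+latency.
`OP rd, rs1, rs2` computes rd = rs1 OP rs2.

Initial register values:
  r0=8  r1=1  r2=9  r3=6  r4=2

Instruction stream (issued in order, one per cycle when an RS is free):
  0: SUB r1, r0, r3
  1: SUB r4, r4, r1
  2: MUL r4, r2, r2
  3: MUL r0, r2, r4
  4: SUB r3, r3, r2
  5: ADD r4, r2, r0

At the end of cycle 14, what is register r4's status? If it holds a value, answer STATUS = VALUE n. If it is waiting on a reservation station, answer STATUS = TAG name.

cycle 1: issue SUB r1<-Add1 // r0:8,r1:Add1,r2:9,r3:6,r4:2
cycle 2: issue SUB r4<-Add2 // r0:8,r1:Add1,r2:9,r3:6,r4:Add2
cycle 3: CDB Add1=2; issue MUL r4<-Mul1 // r0:8,r1:2,r2:9,r3:6,r4:Mul1
cycle 4: issue MUL r0<-Mul2 // r0:Mul2,r1:2,r2:9,r3:6,r4:Mul1
cycle 5: CDB Add2=0; issue SUB r3<-Add1 // r0:Mul2,r1:2,r2:9,r3:Add1,r4:Mul1
cycle 6: issue ADD r4<-Add2 // r0:Mul2,r1:2,r2:9,r3:Add1,r4:Add2
cycle 7: CDB Add1=-3 // r0:Mul2,r1:2,r2:9,r3:-3,r4:Add2
cycle 8: CDB Mul1=81 // r0:Mul2,r1:2,r2:9,r3:-3,r4:Add2
cycle 9: - // r0:Mul2,r1:2,r2:9,r3:-3,r4:Add2
cycle 10: - // r0:Mul2,r1:2,r2:9,r3:-3,r4:Add2
cycle 11: - // r0:Mul2,r1:2,r2:9,r3:-3,r4:Add2
cycle 12: CDB Mul2=729 // r0:729,r1:2,r2:9,r3:-3,r4:Add2
cycle 13: - // r0:729,r1:2,r2:9,r3:-3,r4:Add2
cycle 14: CDB Add2=738 // r0:729,r1:2,r2:9,r3:-3,r4:738

STATUS = VALUE 738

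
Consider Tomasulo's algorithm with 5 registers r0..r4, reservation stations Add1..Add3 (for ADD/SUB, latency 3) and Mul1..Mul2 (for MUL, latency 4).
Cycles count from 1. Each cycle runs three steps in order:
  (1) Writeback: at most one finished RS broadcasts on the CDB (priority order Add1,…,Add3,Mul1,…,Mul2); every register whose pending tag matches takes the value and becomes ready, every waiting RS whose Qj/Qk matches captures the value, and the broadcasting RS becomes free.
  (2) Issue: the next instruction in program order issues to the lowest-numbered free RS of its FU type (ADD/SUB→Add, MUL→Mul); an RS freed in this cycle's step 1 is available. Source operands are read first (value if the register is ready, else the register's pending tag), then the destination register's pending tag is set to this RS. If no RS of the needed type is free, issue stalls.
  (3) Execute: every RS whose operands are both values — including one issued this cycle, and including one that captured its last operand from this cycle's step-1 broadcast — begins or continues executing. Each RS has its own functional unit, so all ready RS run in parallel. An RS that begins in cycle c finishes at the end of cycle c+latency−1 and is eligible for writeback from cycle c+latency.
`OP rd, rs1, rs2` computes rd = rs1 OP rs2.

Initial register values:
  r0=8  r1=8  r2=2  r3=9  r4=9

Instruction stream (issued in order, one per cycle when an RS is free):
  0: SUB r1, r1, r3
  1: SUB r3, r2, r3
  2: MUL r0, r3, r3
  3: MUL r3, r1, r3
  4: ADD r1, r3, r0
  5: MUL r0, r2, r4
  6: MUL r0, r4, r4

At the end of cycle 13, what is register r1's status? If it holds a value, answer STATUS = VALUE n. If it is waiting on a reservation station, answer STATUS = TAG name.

STATUS = VALUE 56

  c1: issue SUB r1<-Add1  regs: r0:8,r1:Add1,r2:2,r3:9,r4:9
  c2: issue SUB r3<-Add2  regs: r0:8,r1:Add1,r2:2,r3:Add2,r4:9
  c3: issue MUL r0<-Mul1  regs: r0:Mul1,r1:Add1,r2:2,r3:Add2,r4:9
  c4: CDB Add1=-1; issue MUL r3<-Mul2  regs: r0:Mul1,r1:-1,r2:2,r3:Mul2,r4:9
  c5: CDB Add2=-7; issue ADD r1<-Add1  regs: r0:Mul1,r1:Add1,r2:2,r3:Mul2,r4:9
  c6: stall  regs: r0:Mul1,r1:Add1,r2:2,r3:Mul2,r4:9
  c7: stall  regs: r0:Mul1,r1:Add1,r2:2,r3:Mul2,r4:9
  c8: stall  regs: r0:Mul1,r1:Add1,r2:2,r3:Mul2,r4:9
  c9: CDB Mul1=49; issue MUL r0<-Mul1  regs: r0:Mul1,r1:Add1,r2:2,r3:Mul2,r4:9
  c10: CDB Mul2=7; issue MUL r0<-Mul2  regs: r0:Mul2,r1:Add1,r2:2,r3:7,r4:9
  c11: -  regs: r0:Mul2,r1:Add1,r2:2,r3:7,r4:9
  c12: -  regs: r0:Mul2,r1:Add1,r2:2,r3:7,r4:9
  c13: CDB Add1=56  regs: r0:Mul2,r1:56,r2:2,r3:7,r4:9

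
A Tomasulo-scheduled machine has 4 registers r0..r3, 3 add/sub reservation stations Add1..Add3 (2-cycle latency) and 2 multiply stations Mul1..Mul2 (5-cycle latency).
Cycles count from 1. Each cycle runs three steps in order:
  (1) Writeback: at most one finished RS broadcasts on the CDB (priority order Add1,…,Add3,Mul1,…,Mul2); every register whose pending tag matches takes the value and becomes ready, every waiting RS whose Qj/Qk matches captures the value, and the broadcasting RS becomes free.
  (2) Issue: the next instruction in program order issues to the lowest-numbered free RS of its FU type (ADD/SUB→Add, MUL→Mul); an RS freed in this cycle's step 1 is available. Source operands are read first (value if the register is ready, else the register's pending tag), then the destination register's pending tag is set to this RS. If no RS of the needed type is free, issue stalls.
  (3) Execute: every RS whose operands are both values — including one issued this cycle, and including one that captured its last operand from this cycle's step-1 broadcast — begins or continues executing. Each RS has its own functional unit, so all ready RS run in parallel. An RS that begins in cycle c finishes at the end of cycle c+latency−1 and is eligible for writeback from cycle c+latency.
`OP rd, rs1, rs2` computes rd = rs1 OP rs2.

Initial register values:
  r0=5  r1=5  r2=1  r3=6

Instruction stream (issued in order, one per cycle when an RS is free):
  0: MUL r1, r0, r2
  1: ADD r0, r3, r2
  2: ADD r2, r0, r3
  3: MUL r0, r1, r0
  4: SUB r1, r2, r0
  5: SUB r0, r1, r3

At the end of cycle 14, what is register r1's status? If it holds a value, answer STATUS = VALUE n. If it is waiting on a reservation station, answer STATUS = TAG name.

STATUS = VALUE -22

  c1: issue MUL r1<-Mul1  regs: r0:5,r1:Mul1,r2:1,r3:6
  c2: issue ADD r0<-Add1  regs: r0:Add1,r1:Mul1,r2:1,r3:6
  c3: issue ADD r2<-Add2  regs: r0:Add1,r1:Mul1,r2:Add2,r3:6
  c4: CDB Add1=7; issue MUL r0<-Mul2  regs: r0:Mul2,r1:Mul1,r2:Add2,r3:6
  c5: issue SUB r1<-Add1  regs: r0:Mul2,r1:Add1,r2:Add2,r3:6
  c6: CDB Add2=13; issue SUB r0<-Add2  regs: r0:Add2,r1:Add1,r2:13,r3:6
  c7: CDB Mul1=5  regs: r0:Add2,r1:Add1,r2:13,r3:6
  c8: -  regs: r0:Add2,r1:Add1,r2:13,r3:6
  c9: -  regs: r0:Add2,r1:Add1,r2:13,r3:6
  c10: -  regs: r0:Add2,r1:Add1,r2:13,r3:6
  c11: -  regs: r0:Add2,r1:Add1,r2:13,r3:6
  c12: CDB Mul2=35  regs: r0:Add2,r1:Add1,r2:13,r3:6
  c13: -  regs: r0:Add2,r1:Add1,r2:13,r3:6
  c14: CDB Add1=-22  regs: r0:Add2,r1:-22,r2:13,r3:6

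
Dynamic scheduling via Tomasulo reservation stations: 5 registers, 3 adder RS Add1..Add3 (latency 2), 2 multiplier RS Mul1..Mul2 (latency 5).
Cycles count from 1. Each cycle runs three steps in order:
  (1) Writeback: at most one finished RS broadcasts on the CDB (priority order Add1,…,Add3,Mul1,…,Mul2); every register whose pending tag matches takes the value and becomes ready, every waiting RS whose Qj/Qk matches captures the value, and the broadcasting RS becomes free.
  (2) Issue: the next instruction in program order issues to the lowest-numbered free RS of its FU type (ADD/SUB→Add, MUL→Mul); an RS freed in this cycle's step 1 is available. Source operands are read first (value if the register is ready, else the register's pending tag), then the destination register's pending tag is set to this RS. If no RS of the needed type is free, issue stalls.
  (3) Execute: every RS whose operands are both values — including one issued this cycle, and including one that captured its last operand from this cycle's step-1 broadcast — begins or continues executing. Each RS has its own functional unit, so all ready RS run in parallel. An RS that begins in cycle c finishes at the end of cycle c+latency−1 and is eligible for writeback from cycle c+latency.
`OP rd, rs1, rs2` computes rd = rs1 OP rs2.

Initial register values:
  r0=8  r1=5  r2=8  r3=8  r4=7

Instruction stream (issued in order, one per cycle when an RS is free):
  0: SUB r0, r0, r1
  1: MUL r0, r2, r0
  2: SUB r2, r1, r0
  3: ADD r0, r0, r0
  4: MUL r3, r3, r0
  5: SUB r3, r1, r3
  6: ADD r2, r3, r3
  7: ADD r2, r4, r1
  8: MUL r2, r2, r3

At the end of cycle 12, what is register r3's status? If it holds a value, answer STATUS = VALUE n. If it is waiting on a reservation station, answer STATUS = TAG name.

  c1: issue SUB r0<-Add1  regs: r0:Add1,r1:5,r2:8,r3:8,r4:7
  c2: issue MUL r0<-Mul1  regs: r0:Mul1,r1:5,r2:8,r3:8,r4:7
  c3: CDB Add1=3; issue SUB r2<-Add1  regs: r0:Mul1,r1:5,r2:Add1,r3:8,r4:7
  c4: issue ADD r0<-Add2  regs: r0:Add2,r1:5,r2:Add1,r3:8,r4:7
  c5: issue MUL r3<-Mul2  regs: r0:Add2,r1:5,r2:Add1,r3:Mul2,r4:7
  c6: issue SUB r3<-Add3  regs: r0:Add2,r1:5,r2:Add1,r3:Add3,r4:7
  c7: stall  regs: r0:Add2,r1:5,r2:Add1,r3:Add3,r4:7
  c8: CDB Mul1=24; stall  regs: r0:Add2,r1:5,r2:Add1,r3:Add3,r4:7
  c9: stall  regs: r0:Add2,r1:5,r2:Add1,r3:Add3,r4:7
  c10: CDB Add1=-19; issue ADD r2<-Add1  regs: r0:Add2,r1:5,r2:Add1,r3:Add3,r4:7
  c11: CDB Add2=48; issue ADD r2<-Add2  regs: r0:48,r1:5,r2:Add2,r3:Add3,r4:7
  c12: issue MUL r2<-Mul1  regs: r0:48,r1:5,r2:Mul1,r3:Add3,r4:7

STATUS = TAG Add3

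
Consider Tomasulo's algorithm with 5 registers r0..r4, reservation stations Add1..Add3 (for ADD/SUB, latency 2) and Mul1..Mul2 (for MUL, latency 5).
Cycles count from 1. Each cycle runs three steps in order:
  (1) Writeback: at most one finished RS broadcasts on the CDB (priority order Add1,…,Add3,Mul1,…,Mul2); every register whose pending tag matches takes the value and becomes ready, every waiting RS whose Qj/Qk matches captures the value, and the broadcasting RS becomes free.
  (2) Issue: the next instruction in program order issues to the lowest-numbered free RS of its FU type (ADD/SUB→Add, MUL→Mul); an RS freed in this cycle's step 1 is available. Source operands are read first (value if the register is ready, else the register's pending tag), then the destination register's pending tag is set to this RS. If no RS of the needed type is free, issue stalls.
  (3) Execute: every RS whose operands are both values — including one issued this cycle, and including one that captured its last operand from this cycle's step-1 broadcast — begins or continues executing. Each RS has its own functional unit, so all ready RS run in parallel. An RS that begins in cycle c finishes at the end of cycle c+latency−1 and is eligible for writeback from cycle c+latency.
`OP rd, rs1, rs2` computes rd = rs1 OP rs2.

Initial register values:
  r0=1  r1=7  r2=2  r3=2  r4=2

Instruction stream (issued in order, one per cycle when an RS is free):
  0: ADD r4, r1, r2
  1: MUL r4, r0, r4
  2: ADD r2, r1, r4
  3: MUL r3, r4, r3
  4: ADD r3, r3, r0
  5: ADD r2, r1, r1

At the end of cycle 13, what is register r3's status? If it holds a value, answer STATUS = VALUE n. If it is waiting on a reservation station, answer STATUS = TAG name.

  c1: issue ADD r4<-Add1  regs: r0:1,r1:7,r2:2,r3:2,r4:Add1
  c2: issue MUL r4<-Mul1  regs: r0:1,r1:7,r2:2,r3:2,r4:Mul1
  c3: CDB Add1=9; issue ADD r2<-Add1  regs: r0:1,r1:7,r2:Add1,r3:2,r4:Mul1
  c4: issue MUL r3<-Mul2  regs: r0:1,r1:7,r2:Add1,r3:Mul2,r4:Mul1
  c5: issue ADD r3<-Add2  regs: r0:1,r1:7,r2:Add1,r3:Add2,r4:Mul1
  c6: issue ADD r2<-Add3  regs: r0:1,r1:7,r2:Add3,r3:Add2,r4:Mul1
  c7: -  regs: r0:1,r1:7,r2:Add3,r3:Add2,r4:Mul1
  c8: CDB Add3=14  regs: r0:1,r1:7,r2:14,r3:Add2,r4:Mul1
  c9: CDB Mul1=9  regs: r0:1,r1:7,r2:14,r3:Add2,r4:9
  c10: -  regs: r0:1,r1:7,r2:14,r3:Add2,r4:9
  c11: CDB Add1=16  regs: r0:1,r1:7,r2:14,r3:Add2,r4:9
  c12: -  regs: r0:1,r1:7,r2:14,r3:Add2,r4:9
  c13: -  regs: r0:1,r1:7,r2:14,r3:Add2,r4:9

STATUS = TAG Add2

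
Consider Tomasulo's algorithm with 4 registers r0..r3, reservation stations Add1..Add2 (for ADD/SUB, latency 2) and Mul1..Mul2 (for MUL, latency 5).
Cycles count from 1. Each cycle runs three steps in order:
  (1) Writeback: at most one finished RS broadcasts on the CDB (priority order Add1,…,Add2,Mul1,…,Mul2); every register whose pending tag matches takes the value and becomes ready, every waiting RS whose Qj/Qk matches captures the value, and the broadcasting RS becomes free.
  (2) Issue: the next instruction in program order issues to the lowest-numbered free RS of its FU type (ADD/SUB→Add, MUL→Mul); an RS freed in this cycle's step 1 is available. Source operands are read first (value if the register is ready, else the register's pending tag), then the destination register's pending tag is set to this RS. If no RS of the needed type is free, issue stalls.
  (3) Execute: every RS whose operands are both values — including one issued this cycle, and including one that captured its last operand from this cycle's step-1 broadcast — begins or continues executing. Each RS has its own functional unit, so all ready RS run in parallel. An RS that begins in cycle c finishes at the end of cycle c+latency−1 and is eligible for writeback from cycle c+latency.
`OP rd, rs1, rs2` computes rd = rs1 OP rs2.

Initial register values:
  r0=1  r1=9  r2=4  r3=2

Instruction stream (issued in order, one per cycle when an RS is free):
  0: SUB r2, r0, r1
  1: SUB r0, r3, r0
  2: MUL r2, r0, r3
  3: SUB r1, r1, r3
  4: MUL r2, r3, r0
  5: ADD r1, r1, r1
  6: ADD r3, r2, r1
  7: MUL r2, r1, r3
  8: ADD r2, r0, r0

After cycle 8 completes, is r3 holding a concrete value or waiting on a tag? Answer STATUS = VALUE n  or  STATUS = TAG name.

c1: issue SUB r2<-Add1 | r0:1,r1:9,r2:Add1,r3:2
c2: issue SUB r0<-Add2 | r0:Add2,r1:9,r2:Add1,r3:2
c3: CDB Add1=-8; issue MUL r2<-Mul1 | r0:Add2,r1:9,r2:Mul1,r3:2
c4: CDB Add2=1; issue SUB r1<-Add1 | r0:1,r1:Add1,r2:Mul1,r3:2
c5: issue MUL r2<-Mul2 | r0:1,r1:Add1,r2:Mul2,r3:2
c6: CDB Add1=7; issue ADD r1<-Add1 | r0:1,r1:Add1,r2:Mul2,r3:2
c7: issue ADD r3<-Add2 | r0:1,r1:Add1,r2:Mul2,r3:Add2
c8: CDB Add1=14; stall | r0:1,r1:14,r2:Mul2,r3:Add2

STATUS = TAG Add2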